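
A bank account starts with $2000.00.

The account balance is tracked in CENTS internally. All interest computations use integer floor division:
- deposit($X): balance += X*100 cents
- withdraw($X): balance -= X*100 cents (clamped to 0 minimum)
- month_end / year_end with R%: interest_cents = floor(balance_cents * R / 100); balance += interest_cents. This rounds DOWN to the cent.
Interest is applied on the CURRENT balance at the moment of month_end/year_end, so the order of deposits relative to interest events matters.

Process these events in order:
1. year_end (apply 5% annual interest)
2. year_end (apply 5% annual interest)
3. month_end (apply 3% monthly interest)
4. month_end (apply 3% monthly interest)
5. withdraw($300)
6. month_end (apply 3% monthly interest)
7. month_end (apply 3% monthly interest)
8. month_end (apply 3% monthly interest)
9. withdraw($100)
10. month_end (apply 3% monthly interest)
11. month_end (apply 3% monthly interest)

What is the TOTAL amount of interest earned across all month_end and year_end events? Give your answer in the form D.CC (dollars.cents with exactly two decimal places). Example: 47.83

After 1 (year_end (apply 5% annual interest)): balance=$2100.00 total_interest=$100.00
After 2 (year_end (apply 5% annual interest)): balance=$2205.00 total_interest=$205.00
After 3 (month_end (apply 3% monthly interest)): balance=$2271.15 total_interest=$271.15
After 4 (month_end (apply 3% monthly interest)): balance=$2339.28 total_interest=$339.28
After 5 (withdraw($300)): balance=$2039.28 total_interest=$339.28
After 6 (month_end (apply 3% monthly interest)): balance=$2100.45 total_interest=$400.45
After 7 (month_end (apply 3% monthly interest)): balance=$2163.46 total_interest=$463.46
After 8 (month_end (apply 3% monthly interest)): balance=$2228.36 total_interest=$528.36
After 9 (withdraw($100)): balance=$2128.36 total_interest=$528.36
After 10 (month_end (apply 3% monthly interest)): balance=$2192.21 total_interest=$592.21
After 11 (month_end (apply 3% monthly interest)): balance=$2257.97 total_interest=$657.97

Answer: 657.97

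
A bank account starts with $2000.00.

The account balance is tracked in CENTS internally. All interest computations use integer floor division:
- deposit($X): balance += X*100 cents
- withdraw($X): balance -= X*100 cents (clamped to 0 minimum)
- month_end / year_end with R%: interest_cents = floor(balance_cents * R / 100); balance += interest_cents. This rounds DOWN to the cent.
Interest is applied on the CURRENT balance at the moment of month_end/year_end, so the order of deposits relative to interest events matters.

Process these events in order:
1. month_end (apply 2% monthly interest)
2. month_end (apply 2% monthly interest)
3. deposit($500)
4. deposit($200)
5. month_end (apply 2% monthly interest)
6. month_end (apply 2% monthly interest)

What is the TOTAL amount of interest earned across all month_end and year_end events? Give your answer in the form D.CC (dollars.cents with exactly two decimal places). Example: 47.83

After 1 (month_end (apply 2% monthly interest)): balance=$2040.00 total_interest=$40.00
After 2 (month_end (apply 2% monthly interest)): balance=$2080.80 total_interest=$80.80
After 3 (deposit($500)): balance=$2580.80 total_interest=$80.80
After 4 (deposit($200)): balance=$2780.80 total_interest=$80.80
After 5 (month_end (apply 2% monthly interest)): balance=$2836.41 total_interest=$136.41
After 6 (month_end (apply 2% monthly interest)): balance=$2893.13 total_interest=$193.13

Answer: 193.13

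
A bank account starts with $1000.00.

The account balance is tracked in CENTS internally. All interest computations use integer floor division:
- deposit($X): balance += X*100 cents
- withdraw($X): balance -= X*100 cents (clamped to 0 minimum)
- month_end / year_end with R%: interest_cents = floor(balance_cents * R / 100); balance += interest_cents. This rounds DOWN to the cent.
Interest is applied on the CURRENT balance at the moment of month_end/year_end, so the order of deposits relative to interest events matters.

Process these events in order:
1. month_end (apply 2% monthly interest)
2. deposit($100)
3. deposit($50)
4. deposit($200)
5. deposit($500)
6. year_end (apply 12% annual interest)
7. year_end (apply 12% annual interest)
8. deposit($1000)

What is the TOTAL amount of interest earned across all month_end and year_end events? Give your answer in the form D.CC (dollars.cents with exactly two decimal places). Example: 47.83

Answer: 495.72

Derivation:
After 1 (month_end (apply 2% monthly interest)): balance=$1020.00 total_interest=$20.00
After 2 (deposit($100)): balance=$1120.00 total_interest=$20.00
After 3 (deposit($50)): balance=$1170.00 total_interest=$20.00
After 4 (deposit($200)): balance=$1370.00 total_interest=$20.00
After 5 (deposit($500)): balance=$1870.00 total_interest=$20.00
After 6 (year_end (apply 12% annual interest)): balance=$2094.40 total_interest=$244.40
After 7 (year_end (apply 12% annual interest)): balance=$2345.72 total_interest=$495.72
After 8 (deposit($1000)): balance=$3345.72 total_interest=$495.72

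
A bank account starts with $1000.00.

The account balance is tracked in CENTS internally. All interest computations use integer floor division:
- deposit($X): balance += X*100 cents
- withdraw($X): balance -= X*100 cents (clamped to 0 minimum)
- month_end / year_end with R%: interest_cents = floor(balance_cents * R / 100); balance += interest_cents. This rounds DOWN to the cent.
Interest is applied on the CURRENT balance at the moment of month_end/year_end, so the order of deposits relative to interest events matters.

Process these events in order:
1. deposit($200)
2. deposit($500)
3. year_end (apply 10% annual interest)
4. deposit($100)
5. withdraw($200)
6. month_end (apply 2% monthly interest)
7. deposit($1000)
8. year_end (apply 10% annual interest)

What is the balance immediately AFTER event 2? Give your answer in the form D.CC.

After 1 (deposit($200)): balance=$1200.00 total_interest=$0.00
After 2 (deposit($500)): balance=$1700.00 total_interest=$0.00

Answer: 1700.00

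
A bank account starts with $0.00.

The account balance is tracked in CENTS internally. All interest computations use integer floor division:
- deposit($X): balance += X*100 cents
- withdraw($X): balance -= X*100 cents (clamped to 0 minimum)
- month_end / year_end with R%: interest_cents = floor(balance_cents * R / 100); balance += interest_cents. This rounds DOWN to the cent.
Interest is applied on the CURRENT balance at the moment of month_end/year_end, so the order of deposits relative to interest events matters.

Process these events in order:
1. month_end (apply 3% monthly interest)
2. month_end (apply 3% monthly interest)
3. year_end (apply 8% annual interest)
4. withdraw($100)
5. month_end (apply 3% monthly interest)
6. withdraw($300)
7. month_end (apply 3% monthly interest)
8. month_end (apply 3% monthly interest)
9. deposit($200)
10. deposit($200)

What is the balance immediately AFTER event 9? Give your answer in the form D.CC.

Answer: 200.00

Derivation:
After 1 (month_end (apply 3% monthly interest)): balance=$0.00 total_interest=$0.00
After 2 (month_end (apply 3% monthly interest)): balance=$0.00 total_interest=$0.00
After 3 (year_end (apply 8% annual interest)): balance=$0.00 total_interest=$0.00
After 4 (withdraw($100)): balance=$0.00 total_interest=$0.00
After 5 (month_end (apply 3% monthly interest)): balance=$0.00 total_interest=$0.00
After 6 (withdraw($300)): balance=$0.00 total_interest=$0.00
After 7 (month_end (apply 3% monthly interest)): balance=$0.00 total_interest=$0.00
After 8 (month_end (apply 3% monthly interest)): balance=$0.00 total_interest=$0.00
After 9 (deposit($200)): balance=$200.00 total_interest=$0.00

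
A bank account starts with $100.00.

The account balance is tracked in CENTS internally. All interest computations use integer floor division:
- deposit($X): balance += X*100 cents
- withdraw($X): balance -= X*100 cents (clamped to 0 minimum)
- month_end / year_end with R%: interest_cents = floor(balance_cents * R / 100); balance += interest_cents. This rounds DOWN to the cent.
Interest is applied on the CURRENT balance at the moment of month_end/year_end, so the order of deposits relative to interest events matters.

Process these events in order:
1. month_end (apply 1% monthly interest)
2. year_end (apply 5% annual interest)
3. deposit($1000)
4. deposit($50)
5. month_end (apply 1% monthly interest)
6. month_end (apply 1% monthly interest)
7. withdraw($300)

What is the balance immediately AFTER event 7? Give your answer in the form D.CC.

Answer: 879.28

Derivation:
After 1 (month_end (apply 1% monthly interest)): balance=$101.00 total_interest=$1.00
After 2 (year_end (apply 5% annual interest)): balance=$106.05 total_interest=$6.05
After 3 (deposit($1000)): balance=$1106.05 total_interest=$6.05
After 4 (deposit($50)): balance=$1156.05 total_interest=$6.05
After 5 (month_end (apply 1% monthly interest)): balance=$1167.61 total_interest=$17.61
After 6 (month_end (apply 1% monthly interest)): balance=$1179.28 total_interest=$29.28
After 7 (withdraw($300)): balance=$879.28 total_interest=$29.28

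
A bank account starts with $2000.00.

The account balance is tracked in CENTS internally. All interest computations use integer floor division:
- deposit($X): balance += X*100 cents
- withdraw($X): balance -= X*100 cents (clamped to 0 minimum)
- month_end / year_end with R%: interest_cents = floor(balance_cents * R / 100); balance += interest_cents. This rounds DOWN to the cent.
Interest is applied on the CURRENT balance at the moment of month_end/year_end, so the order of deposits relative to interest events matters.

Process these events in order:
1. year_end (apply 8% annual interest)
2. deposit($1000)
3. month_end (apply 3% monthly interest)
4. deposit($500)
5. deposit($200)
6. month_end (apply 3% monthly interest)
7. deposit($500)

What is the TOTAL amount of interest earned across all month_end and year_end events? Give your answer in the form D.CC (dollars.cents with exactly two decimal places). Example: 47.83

Answer: 373.44

Derivation:
After 1 (year_end (apply 8% annual interest)): balance=$2160.00 total_interest=$160.00
After 2 (deposit($1000)): balance=$3160.00 total_interest=$160.00
After 3 (month_end (apply 3% monthly interest)): balance=$3254.80 total_interest=$254.80
After 4 (deposit($500)): balance=$3754.80 total_interest=$254.80
After 5 (deposit($200)): balance=$3954.80 total_interest=$254.80
After 6 (month_end (apply 3% monthly interest)): balance=$4073.44 total_interest=$373.44
After 7 (deposit($500)): balance=$4573.44 total_interest=$373.44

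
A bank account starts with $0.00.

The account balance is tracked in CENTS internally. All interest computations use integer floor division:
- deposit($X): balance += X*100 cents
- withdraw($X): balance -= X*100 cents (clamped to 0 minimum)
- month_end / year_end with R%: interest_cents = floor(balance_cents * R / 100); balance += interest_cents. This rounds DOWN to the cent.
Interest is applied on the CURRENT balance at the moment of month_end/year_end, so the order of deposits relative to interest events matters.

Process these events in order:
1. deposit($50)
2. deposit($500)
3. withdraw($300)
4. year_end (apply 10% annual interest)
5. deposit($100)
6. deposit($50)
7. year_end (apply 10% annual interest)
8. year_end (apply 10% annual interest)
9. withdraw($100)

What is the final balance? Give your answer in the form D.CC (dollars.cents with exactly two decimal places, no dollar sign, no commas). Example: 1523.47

Answer: 414.25

Derivation:
After 1 (deposit($50)): balance=$50.00 total_interest=$0.00
After 2 (deposit($500)): balance=$550.00 total_interest=$0.00
After 3 (withdraw($300)): balance=$250.00 total_interest=$0.00
After 4 (year_end (apply 10% annual interest)): balance=$275.00 total_interest=$25.00
After 5 (deposit($100)): balance=$375.00 total_interest=$25.00
After 6 (deposit($50)): balance=$425.00 total_interest=$25.00
After 7 (year_end (apply 10% annual interest)): balance=$467.50 total_interest=$67.50
After 8 (year_end (apply 10% annual interest)): balance=$514.25 total_interest=$114.25
After 9 (withdraw($100)): balance=$414.25 total_interest=$114.25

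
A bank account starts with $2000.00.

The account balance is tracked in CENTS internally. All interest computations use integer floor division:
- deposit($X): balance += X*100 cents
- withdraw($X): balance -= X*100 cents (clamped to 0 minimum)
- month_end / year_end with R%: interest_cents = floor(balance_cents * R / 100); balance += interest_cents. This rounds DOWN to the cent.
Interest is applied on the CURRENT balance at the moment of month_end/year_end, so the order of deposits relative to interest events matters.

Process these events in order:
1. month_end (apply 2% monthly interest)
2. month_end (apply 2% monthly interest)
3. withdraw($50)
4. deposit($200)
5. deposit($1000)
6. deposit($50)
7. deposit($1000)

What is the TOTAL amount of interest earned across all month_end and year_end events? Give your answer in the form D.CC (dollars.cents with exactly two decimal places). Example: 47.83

After 1 (month_end (apply 2% monthly interest)): balance=$2040.00 total_interest=$40.00
After 2 (month_end (apply 2% monthly interest)): balance=$2080.80 total_interest=$80.80
After 3 (withdraw($50)): balance=$2030.80 total_interest=$80.80
After 4 (deposit($200)): balance=$2230.80 total_interest=$80.80
After 5 (deposit($1000)): balance=$3230.80 total_interest=$80.80
After 6 (deposit($50)): balance=$3280.80 total_interest=$80.80
After 7 (deposit($1000)): balance=$4280.80 total_interest=$80.80

Answer: 80.80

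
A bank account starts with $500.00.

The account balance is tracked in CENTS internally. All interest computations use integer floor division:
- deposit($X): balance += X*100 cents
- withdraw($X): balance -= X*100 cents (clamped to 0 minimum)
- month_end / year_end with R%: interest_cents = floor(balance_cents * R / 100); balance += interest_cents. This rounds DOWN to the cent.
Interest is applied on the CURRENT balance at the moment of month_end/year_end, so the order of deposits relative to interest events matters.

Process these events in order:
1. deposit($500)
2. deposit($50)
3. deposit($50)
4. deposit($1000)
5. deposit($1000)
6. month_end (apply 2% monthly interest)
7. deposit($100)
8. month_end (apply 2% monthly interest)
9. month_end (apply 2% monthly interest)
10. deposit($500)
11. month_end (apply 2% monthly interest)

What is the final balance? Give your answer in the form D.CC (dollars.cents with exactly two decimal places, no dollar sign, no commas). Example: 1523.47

Answer: 3971.65

Derivation:
After 1 (deposit($500)): balance=$1000.00 total_interest=$0.00
After 2 (deposit($50)): balance=$1050.00 total_interest=$0.00
After 3 (deposit($50)): balance=$1100.00 total_interest=$0.00
After 4 (deposit($1000)): balance=$2100.00 total_interest=$0.00
After 5 (deposit($1000)): balance=$3100.00 total_interest=$0.00
After 6 (month_end (apply 2% monthly interest)): balance=$3162.00 total_interest=$62.00
After 7 (deposit($100)): balance=$3262.00 total_interest=$62.00
After 8 (month_end (apply 2% monthly interest)): balance=$3327.24 total_interest=$127.24
After 9 (month_end (apply 2% monthly interest)): balance=$3393.78 total_interest=$193.78
After 10 (deposit($500)): balance=$3893.78 total_interest=$193.78
After 11 (month_end (apply 2% monthly interest)): balance=$3971.65 total_interest=$271.65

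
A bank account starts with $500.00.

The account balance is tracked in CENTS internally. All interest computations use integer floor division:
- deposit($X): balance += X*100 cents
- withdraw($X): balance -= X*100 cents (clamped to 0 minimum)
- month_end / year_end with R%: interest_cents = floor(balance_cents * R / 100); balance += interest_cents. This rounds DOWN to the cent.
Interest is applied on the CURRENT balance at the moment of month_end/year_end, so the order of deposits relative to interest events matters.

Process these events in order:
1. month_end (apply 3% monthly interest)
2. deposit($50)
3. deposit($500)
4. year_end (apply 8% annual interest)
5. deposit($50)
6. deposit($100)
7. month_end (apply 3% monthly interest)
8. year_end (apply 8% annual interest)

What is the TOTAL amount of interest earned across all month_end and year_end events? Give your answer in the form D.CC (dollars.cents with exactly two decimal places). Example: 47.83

After 1 (month_end (apply 3% monthly interest)): balance=$515.00 total_interest=$15.00
After 2 (deposit($50)): balance=$565.00 total_interest=$15.00
After 3 (deposit($500)): balance=$1065.00 total_interest=$15.00
After 4 (year_end (apply 8% annual interest)): balance=$1150.20 total_interest=$100.20
After 5 (deposit($50)): balance=$1200.20 total_interest=$100.20
After 6 (deposit($100)): balance=$1300.20 total_interest=$100.20
After 7 (month_end (apply 3% monthly interest)): balance=$1339.20 total_interest=$139.20
After 8 (year_end (apply 8% annual interest)): balance=$1446.33 total_interest=$246.33

Answer: 246.33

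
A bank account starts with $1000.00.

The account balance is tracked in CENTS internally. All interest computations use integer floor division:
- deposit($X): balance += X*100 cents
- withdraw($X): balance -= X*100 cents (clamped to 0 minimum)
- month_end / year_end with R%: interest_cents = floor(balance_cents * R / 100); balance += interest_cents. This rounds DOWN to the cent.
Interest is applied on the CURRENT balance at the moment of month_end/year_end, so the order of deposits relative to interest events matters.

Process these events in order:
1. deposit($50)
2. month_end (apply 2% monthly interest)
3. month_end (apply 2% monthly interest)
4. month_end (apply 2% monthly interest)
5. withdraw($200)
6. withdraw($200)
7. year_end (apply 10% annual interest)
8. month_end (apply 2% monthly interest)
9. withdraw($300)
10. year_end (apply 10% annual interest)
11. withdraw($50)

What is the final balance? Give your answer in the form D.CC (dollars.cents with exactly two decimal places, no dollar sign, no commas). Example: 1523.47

After 1 (deposit($50)): balance=$1050.00 total_interest=$0.00
After 2 (month_end (apply 2% monthly interest)): balance=$1071.00 total_interest=$21.00
After 3 (month_end (apply 2% monthly interest)): balance=$1092.42 total_interest=$42.42
After 4 (month_end (apply 2% monthly interest)): balance=$1114.26 total_interest=$64.26
After 5 (withdraw($200)): balance=$914.26 total_interest=$64.26
After 6 (withdraw($200)): balance=$714.26 total_interest=$64.26
After 7 (year_end (apply 10% annual interest)): balance=$785.68 total_interest=$135.68
After 8 (month_end (apply 2% monthly interest)): balance=$801.39 total_interest=$151.39
After 9 (withdraw($300)): balance=$501.39 total_interest=$151.39
After 10 (year_end (apply 10% annual interest)): balance=$551.52 total_interest=$201.52
After 11 (withdraw($50)): balance=$501.52 total_interest=$201.52

Answer: 501.52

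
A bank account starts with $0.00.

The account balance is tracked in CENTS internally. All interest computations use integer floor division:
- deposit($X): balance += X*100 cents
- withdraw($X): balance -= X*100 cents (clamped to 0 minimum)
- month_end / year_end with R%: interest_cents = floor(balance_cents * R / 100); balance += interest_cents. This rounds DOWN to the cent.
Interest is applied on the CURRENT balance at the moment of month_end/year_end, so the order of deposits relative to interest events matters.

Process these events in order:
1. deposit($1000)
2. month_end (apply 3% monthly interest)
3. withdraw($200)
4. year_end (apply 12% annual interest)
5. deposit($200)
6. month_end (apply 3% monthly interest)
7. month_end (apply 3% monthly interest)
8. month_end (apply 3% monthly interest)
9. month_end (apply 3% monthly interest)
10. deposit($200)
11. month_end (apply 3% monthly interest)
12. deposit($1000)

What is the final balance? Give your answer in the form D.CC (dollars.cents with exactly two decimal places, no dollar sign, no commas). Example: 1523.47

After 1 (deposit($1000)): balance=$1000.00 total_interest=$0.00
After 2 (month_end (apply 3% monthly interest)): balance=$1030.00 total_interest=$30.00
After 3 (withdraw($200)): balance=$830.00 total_interest=$30.00
After 4 (year_end (apply 12% annual interest)): balance=$929.60 total_interest=$129.60
After 5 (deposit($200)): balance=$1129.60 total_interest=$129.60
After 6 (month_end (apply 3% monthly interest)): balance=$1163.48 total_interest=$163.48
After 7 (month_end (apply 3% monthly interest)): balance=$1198.38 total_interest=$198.38
After 8 (month_end (apply 3% monthly interest)): balance=$1234.33 total_interest=$234.33
After 9 (month_end (apply 3% monthly interest)): balance=$1271.35 total_interest=$271.35
After 10 (deposit($200)): balance=$1471.35 total_interest=$271.35
After 11 (month_end (apply 3% monthly interest)): balance=$1515.49 total_interest=$315.49
After 12 (deposit($1000)): balance=$2515.49 total_interest=$315.49

Answer: 2515.49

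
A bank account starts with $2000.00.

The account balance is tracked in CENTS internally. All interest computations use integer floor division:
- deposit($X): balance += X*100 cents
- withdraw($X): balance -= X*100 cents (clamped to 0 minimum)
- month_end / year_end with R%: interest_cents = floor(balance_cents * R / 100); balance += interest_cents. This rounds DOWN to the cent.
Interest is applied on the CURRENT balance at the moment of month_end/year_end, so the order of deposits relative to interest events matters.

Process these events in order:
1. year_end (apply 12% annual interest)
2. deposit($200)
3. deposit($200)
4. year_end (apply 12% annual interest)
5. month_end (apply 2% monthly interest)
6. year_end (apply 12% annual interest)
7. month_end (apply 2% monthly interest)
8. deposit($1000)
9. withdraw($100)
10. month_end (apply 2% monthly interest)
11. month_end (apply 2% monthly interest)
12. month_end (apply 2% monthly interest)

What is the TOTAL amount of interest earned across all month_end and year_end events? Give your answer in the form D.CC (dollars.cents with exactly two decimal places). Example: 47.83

Answer: 1311.34

Derivation:
After 1 (year_end (apply 12% annual interest)): balance=$2240.00 total_interest=$240.00
After 2 (deposit($200)): balance=$2440.00 total_interest=$240.00
After 3 (deposit($200)): balance=$2640.00 total_interest=$240.00
After 4 (year_end (apply 12% annual interest)): balance=$2956.80 total_interest=$556.80
After 5 (month_end (apply 2% monthly interest)): balance=$3015.93 total_interest=$615.93
After 6 (year_end (apply 12% annual interest)): balance=$3377.84 total_interest=$977.84
After 7 (month_end (apply 2% monthly interest)): balance=$3445.39 total_interest=$1045.39
After 8 (deposit($1000)): balance=$4445.39 total_interest=$1045.39
After 9 (withdraw($100)): balance=$4345.39 total_interest=$1045.39
After 10 (month_end (apply 2% monthly interest)): balance=$4432.29 total_interest=$1132.29
After 11 (month_end (apply 2% monthly interest)): balance=$4520.93 total_interest=$1220.93
After 12 (month_end (apply 2% monthly interest)): balance=$4611.34 total_interest=$1311.34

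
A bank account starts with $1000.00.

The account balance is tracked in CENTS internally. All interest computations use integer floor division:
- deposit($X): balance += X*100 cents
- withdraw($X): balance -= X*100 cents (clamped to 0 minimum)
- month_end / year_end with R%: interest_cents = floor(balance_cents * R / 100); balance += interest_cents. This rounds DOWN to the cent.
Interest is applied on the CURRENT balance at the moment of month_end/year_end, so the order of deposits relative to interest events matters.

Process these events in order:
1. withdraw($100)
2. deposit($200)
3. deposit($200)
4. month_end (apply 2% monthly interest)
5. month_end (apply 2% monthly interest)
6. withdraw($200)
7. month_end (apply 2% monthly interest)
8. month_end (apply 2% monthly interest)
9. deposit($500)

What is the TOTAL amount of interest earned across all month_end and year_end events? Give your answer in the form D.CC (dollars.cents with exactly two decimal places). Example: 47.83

After 1 (withdraw($100)): balance=$900.00 total_interest=$0.00
After 2 (deposit($200)): balance=$1100.00 total_interest=$0.00
After 3 (deposit($200)): balance=$1300.00 total_interest=$0.00
After 4 (month_end (apply 2% monthly interest)): balance=$1326.00 total_interest=$26.00
After 5 (month_end (apply 2% monthly interest)): balance=$1352.52 total_interest=$52.52
After 6 (withdraw($200)): balance=$1152.52 total_interest=$52.52
After 7 (month_end (apply 2% monthly interest)): balance=$1175.57 total_interest=$75.57
After 8 (month_end (apply 2% monthly interest)): balance=$1199.08 total_interest=$99.08
After 9 (deposit($500)): balance=$1699.08 total_interest=$99.08

Answer: 99.08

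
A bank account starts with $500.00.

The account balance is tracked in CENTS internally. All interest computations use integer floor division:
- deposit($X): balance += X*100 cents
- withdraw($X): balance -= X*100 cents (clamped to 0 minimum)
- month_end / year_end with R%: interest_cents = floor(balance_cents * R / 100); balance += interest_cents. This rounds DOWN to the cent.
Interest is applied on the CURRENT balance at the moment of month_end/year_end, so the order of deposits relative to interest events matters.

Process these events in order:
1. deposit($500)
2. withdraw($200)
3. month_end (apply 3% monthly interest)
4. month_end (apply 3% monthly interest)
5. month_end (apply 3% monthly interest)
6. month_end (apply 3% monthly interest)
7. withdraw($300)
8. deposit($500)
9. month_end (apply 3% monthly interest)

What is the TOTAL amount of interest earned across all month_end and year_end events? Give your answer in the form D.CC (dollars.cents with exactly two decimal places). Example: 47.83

Answer: 133.41

Derivation:
After 1 (deposit($500)): balance=$1000.00 total_interest=$0.00
After 2 (withdraw($200)): balance=$800.00 total_interest=$0.00
After 3 (month_end (apply 3% monthly interest)): balance=$824.00 total_interest=$24.00
After 4 (month_end (apply 3% monthly interest)): balance=$848.72 total_interest=$48.72
After 5 (month_end (apply 3% monthly interest)): balance=$874.18 total_interest=$74.18
After 6 (month_end (apply 3% monthly interest)): balance=$900.40 total_interest=$100.40
After 7 (withdraw($300)): balance=$600.40 total_interest=$100.40
After 8 (deposit($500)): balance=$1100.40 total_interest=$100.40
After 9 (month_end (apply 3% monthly interest)): balance=$1133.41 total_interest=$133.41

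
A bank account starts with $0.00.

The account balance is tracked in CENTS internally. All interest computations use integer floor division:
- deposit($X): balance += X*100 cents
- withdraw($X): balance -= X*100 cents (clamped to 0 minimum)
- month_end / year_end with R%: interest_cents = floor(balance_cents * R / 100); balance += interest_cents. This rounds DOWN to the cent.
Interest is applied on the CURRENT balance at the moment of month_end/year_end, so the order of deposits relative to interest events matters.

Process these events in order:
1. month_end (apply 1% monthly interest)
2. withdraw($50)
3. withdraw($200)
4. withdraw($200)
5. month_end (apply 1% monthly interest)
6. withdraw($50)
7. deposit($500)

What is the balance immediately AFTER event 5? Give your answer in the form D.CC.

Answer: 0.00

Derivation:
After 1 (month_end (apply 1% monthly interest)): balance=$0.00 total_interest=$0.00
After 2 (withdraw($50)): balance=$0.00 total_interest=$0.00
After 3 (withdraw($200)): balance=$0.00 total_interest=$0.00
After 4 (withdraw($200)): balance=$0.00 total_interest=$0.00
After 5 (month_end (apply 1% monthly interest)): balance=$0.00 total_interest=$0.00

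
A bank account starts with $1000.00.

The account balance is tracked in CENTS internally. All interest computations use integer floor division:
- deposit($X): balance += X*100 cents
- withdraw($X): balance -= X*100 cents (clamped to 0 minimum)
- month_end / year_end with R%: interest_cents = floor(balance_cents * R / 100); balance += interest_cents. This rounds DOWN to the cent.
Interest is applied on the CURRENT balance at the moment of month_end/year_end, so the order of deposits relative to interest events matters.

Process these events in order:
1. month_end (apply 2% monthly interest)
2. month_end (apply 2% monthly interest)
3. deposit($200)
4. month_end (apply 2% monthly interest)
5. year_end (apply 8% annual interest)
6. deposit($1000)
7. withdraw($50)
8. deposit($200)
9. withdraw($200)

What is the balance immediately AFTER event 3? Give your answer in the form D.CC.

After 1 (month_end (apply 2% monthly interest)): balance=$1020.00 total_interest=$20.00
After 2 (month_end (apply 2% monthly interest)): balance=$1040.40 total_interest=$40.40
After 3 (deposit($200)): balance=$1240.40 total_interest=$40.40

Answer: 1240.40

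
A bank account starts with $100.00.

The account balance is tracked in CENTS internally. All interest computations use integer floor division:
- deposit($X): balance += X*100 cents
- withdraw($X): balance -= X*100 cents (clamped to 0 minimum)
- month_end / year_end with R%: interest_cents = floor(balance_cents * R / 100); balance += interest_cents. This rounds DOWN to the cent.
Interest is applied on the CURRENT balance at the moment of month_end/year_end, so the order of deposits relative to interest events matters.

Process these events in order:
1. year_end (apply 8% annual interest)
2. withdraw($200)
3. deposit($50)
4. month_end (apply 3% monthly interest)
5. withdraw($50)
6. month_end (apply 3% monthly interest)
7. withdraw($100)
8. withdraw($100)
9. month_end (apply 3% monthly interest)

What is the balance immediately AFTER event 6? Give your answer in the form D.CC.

Answer: 1.54

Derivation:
After 1 (year_end (apply 8% annual interest)): balance=$108.00 total_interest=$8.00
After 2 (withdraw($200)): balance=$0.00 total_interest=$8.00
After 3 (deposit($50)): balance=$50.00 total_interest=$8.00
After 4 (month_end (apply 3% monthly interest)): balance=$51.50 total_interest=$9.50
After 5 (withdraw($50)): balance=$1.50 total_interest=$9.50
After 6 (month_end (apply 3% monthly interest)): balance=$1.54 total_interest=$9.54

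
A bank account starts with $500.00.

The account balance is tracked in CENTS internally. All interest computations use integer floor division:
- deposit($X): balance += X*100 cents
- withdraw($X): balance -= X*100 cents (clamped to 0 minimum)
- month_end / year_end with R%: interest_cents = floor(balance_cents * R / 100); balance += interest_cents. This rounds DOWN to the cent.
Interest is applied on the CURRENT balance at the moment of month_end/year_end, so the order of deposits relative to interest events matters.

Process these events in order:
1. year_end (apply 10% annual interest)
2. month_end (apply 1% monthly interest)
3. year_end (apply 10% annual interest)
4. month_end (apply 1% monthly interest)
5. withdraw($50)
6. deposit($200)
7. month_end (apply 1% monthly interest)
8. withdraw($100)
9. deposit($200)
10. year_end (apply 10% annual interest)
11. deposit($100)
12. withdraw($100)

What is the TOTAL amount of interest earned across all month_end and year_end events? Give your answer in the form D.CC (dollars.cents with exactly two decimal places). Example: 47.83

Answer: 212.31

Derivation:
After 1 (year_end (apply 10% annual interest)): balance=$550.00 total_interest=$50.00
After 2 (month_end (apply 1% monthly interest)): balance=$555.50 total_interest=$55.50
After 3 (year_end (apply 10% annual interest)): balance=$611.05 total_interest=$111.05
After 4 (month_end (apply 1% monthly interest)): balance=$617.16 total_interest=$117.16
After 5 (withdraw($50)): balance=$567.16 total_interest=$117.16
After 6 (deposit($200)): balance=$767.16 total_interest=$117.16
After 7 (month_end (apply 1% monthly interest)): balance=$774.83 total_interest=$124.83
After 8 (withdraw($100)): balance=$674.83 total_interest=$124.83
After 9 (deposit($200)): balance=$874.83 total_interest=$124.83
After 10 (year_end (apply 10% annual interest)): balance=$962.31 total_interest=$212.31
After 11 (deposit($100)): balance=$1062.31 total_interest=$212.31
After 12 (withdraw($100)): balance=$962.31 total_interest=$212.31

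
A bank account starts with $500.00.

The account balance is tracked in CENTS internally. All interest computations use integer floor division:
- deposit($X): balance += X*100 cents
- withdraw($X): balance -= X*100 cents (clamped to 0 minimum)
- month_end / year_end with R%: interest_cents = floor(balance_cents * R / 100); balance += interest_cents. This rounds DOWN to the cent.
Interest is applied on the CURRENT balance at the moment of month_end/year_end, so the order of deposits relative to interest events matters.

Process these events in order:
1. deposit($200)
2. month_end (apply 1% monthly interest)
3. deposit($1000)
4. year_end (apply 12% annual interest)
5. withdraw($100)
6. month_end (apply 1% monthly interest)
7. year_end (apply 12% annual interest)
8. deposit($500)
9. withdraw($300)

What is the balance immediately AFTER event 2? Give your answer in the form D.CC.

Answer: 707.00

Derivation:
After 1 (deposit($200)): balance=$700.00 total_interest=$0.00
After 2 (month_end (apply 1% monthly interest)): balance=$707.00 total_interest=$7.00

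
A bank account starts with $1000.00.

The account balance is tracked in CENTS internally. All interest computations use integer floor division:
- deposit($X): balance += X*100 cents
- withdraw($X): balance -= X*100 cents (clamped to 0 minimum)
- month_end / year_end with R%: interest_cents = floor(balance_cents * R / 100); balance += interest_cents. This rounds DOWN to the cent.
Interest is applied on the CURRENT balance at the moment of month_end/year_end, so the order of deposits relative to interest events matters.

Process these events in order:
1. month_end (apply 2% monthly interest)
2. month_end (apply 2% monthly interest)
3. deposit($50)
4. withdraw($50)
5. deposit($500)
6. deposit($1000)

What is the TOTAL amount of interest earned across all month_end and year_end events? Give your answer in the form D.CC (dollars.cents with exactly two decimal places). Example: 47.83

After 1 (month_end (apply 2% monthly interest)): balance=$1020.00 total_interest=$20.00
After 2 (month_end (apply 2% monthly interest)): balance=$1040.40 total_interest=$40.40
After 3 (deposit($50)): balance=$1090.40 total_interest=$40.40
After 4 (withdraw($50)): balance=$1040.40 total_interest=$40.40
After 5 (deposit($500)): balance=$1540.40 total_interest=$40.40
After 6 (deposit($1000)): balance=$2540.40 total_interest=$40.40

Answer: 40.40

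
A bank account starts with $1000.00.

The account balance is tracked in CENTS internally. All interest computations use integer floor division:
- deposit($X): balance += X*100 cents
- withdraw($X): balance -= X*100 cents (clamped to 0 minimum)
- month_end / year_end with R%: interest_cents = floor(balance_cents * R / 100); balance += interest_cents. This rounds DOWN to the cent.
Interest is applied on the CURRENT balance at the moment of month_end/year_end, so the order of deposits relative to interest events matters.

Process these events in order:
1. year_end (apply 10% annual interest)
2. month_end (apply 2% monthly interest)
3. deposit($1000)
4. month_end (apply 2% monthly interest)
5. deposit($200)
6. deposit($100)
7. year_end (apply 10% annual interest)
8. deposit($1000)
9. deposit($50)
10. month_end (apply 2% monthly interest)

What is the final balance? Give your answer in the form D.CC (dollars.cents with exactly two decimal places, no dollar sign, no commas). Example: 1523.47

Answer: 3836.09

Derivation:
After 1 (year_end (apply 10% annual interest)): balance=$1100.00 total_interest=$100.00
After 2 (month_end (apply 2% monthly interest)): balance=$1122.00 total_interest=$122.00
After 3 (deposit($1000)): balance=$2122.00 total_interest=$122.00
After 4 (month_end (apply 2% monthly interest)): balance=$2164.44 total_interest=$164.44
After 5 (deposit($200)): balance=$2364.44 total_interest=$164.44
After 6 (deposit($100)): balance=$2464.44 total_interest=$164.44
After 7 (year_end (apply 10% annual interest)): balance=$2710.88 total_interest=$410.88
After 8 (deposit($1000)): balance=$3710.88 total_interest=$410.88
After 9 (deposit($50)): balance=$3760.88 total_interest=$410.88
After 10 (month_end (apply 2% monthly interest)): balance=$3836.09 total_interest=$486.09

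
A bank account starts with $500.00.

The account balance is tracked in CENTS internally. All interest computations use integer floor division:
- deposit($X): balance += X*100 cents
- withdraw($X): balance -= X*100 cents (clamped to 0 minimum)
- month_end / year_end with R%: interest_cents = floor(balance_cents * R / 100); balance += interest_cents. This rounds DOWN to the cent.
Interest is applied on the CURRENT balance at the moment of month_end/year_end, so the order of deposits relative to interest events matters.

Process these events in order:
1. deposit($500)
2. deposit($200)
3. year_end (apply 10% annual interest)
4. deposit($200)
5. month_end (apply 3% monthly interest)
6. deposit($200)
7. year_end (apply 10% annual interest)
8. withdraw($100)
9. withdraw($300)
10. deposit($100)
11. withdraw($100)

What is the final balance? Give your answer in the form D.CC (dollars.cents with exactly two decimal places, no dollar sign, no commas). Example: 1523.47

Answer: 1542.16

Derivation:
After 1 (deposit($500)): balance=$1000.00 total_interest=$0.00
After 2 (deposit($200)): balance=$1200.00 total_interest=$0.00
After 3 (year_end (apply 10% annual interest)): balance=$1320.00 total_interest=$120.00
After 4 (deposit($200)): balance=$1520.00 total_interest=$120.00
After 5 (month_end (apply 3% monthly interest)): balance=$1565.60 total_interest=$165.60
After 6 (deposit($200)): balance=$1765.60 total_interest=$165.60
After 7 (year_end (apply 10% annual interest)): balance=$1942.16 total_interest=$342.16
After 8 (withdraw($100)): balance=$1842.16 total_interest=$342.16
After 9 (withdraw($300)): balance=$1542.16 total_interest=$342.16
After 10 (deposit($100)): balance=$1642.16 total_interest=$342.16
After 11 (withdraw($100)): balance=$1542.16 total_interest=$342.16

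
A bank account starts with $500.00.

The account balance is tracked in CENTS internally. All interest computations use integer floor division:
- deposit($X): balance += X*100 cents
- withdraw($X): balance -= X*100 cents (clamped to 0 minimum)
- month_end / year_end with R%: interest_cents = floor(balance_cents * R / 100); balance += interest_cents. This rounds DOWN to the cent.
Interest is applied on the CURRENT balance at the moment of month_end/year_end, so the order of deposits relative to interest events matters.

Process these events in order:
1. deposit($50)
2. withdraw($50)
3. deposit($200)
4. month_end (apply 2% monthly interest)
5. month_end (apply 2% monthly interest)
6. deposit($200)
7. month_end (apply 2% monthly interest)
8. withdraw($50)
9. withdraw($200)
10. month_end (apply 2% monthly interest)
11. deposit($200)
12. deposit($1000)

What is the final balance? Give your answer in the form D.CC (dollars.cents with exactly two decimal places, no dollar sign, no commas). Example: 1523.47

After 1 (deposit($50)): balance=$550.00 total_interest=$0.00
After 2 (withdraw($50)): balance=$500.00 total_interest=$0.00
After 3 (deposit($200)): balance=$700.00 total_interest=$0.00
After 4 (month_end (apply 2% monthly interest)): balance=$714.00 total_interest=$14.00
After 5 (month_end (apply 2% monthly interest)): balance=$728.28 total_interest=$28.28
After 6 (deposit($200)): balance=$928.28 total_interest=$28.28
After 7 (month_end (apply 2% monthly interest)): balance=$946.84 total_interest=$46.84
After 8 (withdraw($50)): balance=$896.84 total_interest=$46.84
After 9 (withdraw($200)): balance=$696.84 total_interest=$46.84
After 10 (month_end (apply 2% monthly interest)): balance=$710.77 total_interest=$60.77
After 11 (deposit($200)): balance=$910.77 total_interest=$60.77
After 12 (deposit($1000)): balance=$1910.77 total_interest=$60.77

Answer: 1910.77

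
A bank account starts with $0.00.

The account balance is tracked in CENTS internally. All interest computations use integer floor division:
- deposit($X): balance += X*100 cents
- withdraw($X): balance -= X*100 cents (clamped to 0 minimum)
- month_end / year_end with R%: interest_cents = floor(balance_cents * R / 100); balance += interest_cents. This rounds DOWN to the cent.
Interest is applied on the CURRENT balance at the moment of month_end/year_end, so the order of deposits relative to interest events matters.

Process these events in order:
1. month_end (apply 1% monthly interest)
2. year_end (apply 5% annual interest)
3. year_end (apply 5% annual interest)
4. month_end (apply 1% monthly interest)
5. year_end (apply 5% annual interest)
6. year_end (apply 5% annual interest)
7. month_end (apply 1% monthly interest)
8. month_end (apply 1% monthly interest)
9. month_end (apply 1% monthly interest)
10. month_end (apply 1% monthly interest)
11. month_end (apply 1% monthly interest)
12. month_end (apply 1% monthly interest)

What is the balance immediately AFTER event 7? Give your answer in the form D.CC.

Answer: 0.00

Derivation:
After 1 (month_end (apply 1% monthly interest)): balance=$0.00 total_interest=$0.00
After 2 (year_end (apply 5% annual interest)): balance=$0.00 total_interest=$0.00
After 3 (year_end (apply 5% annual interest)): balance=$0.00 total_interest=$0.00
After 4 (month_end (apply 1% monthly interest)): balance=$0.00 total_interest=$0.00
After 5 (year_end (apply 5% annual interest)): balance=$0.00 total_interest=$0.00
After 6 (year_end (apply 5% annual interest)): balance=$0.00 total_interest=$0.00
After 7 (month_end (apply 1% monthly interest)): balance=$0.00 total_interest=$0.00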